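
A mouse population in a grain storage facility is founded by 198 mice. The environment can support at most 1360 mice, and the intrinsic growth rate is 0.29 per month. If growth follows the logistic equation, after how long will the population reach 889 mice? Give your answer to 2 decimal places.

A = (K − N₀)/N₀ = (1360 − 198)/198 = 5.8687.
Solve 1360/(1 + 5.8687·e^(−0.29t)) = 889: 1 + 5.8687·e^(−0.29t) = 1.5298, so e^(−0.29t) = 0.0902772.
−0.29·t = ln(0.0902772) = -2.4049, so t = 2.4049/0.29 = 8.2927.

8.29 months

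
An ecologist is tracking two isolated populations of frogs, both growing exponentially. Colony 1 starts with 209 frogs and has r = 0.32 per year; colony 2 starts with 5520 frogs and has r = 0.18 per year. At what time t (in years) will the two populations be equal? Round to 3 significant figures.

Set 209·e^(0.32t) = 5520·e^(0.18t).
e^((0.32 − 0.18)t) = 5520/209 → e^(0.14·t) = 26.411.
0.14·t = ln(26.411) = 3.2738, so t = 3.2738/0.14 = 23.384.

23.4 years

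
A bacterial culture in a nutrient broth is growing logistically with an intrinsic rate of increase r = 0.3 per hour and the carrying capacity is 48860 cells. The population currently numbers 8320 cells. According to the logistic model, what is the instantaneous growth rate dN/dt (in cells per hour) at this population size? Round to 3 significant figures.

2070 cells per hour

dN/dt = rN(1 − N/K) = 0.3 × 8320 × (1 − 8320/48860).
1 − 8320/48860 = 0.82972; dN/dt = 0.3 × 8320 × 0.82972 = 2071.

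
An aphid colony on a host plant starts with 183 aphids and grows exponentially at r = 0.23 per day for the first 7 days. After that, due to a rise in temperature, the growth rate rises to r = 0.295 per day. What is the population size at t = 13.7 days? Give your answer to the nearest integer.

Phase 1: N(7) = 183·e^(0.23×7) = 183·e^1.61 = 915.514.
Phase 2 runs for 13.7 − 7 = 6.7 days at r = 0.295.
N(13.7) = 915.514·e^(0.295×6.7) = 915.514·e^1.976 = 6607.67.

6608 aphids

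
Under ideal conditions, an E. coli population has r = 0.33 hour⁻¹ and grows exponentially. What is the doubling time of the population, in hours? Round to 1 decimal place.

Doubling time t_d = ln(2)/r = 0.6931/0.33 = 2.1004.

2.1 hours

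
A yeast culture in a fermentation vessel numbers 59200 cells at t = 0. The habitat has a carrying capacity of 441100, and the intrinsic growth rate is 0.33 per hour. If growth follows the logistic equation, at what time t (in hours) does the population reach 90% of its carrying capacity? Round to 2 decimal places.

12.31 hours

A = (K − N₀)/N₀ = (441100 − 59200)/59200 = 6.451.
Solve 441100/(1 + 6.451·e^(−0.33t)) = 396990: 1 + 6.451·e^(−0.33t) = 1.1111, so e^(−0.33t) = 0.0172238.
−0.33·t = ln(0.0172238) = -4.0615, so t = 4.0615/0.33 = 12.307.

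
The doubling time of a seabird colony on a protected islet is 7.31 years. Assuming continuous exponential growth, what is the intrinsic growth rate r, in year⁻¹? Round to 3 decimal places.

r = ln(2)/t_d = 0.6931/7.31 = 0.094822.

0.095 per year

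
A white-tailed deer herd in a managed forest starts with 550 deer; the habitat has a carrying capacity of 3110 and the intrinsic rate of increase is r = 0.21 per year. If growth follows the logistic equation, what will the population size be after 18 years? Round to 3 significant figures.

A = (K − N₀)/N₀ = (3110 − 550)/550 = 4.6545.
N(t) = K/(1 + A·e^(−rt)) = 3110/(1 + 4.6545×e^(−0.21×18)).
e^(−3.78) = 0.022823; denominator = 1 + 4.6545×0.022823 = 1.1062.
N = 3110/1.1062 = 2811.35.

2810 deer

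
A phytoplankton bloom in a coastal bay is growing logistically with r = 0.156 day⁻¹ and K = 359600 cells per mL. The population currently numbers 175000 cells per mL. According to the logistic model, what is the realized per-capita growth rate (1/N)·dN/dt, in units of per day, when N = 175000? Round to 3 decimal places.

0.080 per day

(1/N)·dN/dt = r(1 − N/K) = 0.156 × (1 − 175000/359600).
= 0.156 × 0.51335 = 0.080082.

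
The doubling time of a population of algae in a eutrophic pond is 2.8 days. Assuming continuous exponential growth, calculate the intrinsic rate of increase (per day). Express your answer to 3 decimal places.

0.248 per day

r = ln(2)/t_d = 0.6931/2.8 = 0.24755.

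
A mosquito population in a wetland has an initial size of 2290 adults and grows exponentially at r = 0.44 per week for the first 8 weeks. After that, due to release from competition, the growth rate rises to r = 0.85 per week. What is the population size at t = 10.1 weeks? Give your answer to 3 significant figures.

461000 adults

Phase 1: N(8) = 2290·e^(0.44×8) = 2290·e^3.52 = 77366.3.
Phase 2 runs for 10.1 − 8 = 2.1 weeks at r = 0.85.
N(10.1) = 77366.3·e^(0.85×2.1) = 77366.3·e^1.785 = 461071.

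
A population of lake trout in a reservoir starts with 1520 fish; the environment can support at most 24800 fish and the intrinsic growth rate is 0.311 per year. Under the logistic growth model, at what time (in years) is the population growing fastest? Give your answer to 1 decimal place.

Logistic growth is fastest at N = K/2 = 12400.
A = (K − N₀)/N₀ = 15.316. Set K/(1 + A·e^(−rt)) = K/2 → A·e^(−rt) = 1.
e^(−0.311t) = 1/15.316 = 0.0652921, so t = ln(15.316)/0.311 = 2.7289/0.311 = 8.7745.

8.8 years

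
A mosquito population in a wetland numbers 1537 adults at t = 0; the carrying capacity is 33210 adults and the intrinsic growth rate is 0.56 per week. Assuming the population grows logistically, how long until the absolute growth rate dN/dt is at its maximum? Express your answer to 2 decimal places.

5.40 weeks

Logistic growth is fastest at N = K/2 = 16605.
A = (K − N₀)/N₀ = 20.607. Set K/(1 + A·e^(−rt)) = K/2 → A·e^(−rt) = 1.
e^(−0.56t) = 1/20.607 = 0.0485271, so t = ln(20.607)/0.56 = 3.0256/0.56 = 5.4029.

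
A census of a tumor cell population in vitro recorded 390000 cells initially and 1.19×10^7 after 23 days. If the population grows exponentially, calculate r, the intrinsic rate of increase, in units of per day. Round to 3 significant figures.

From N(t) = N₀·e^(rt): e^(r·23) = 1.19×10^7/390000 = 30.513.
r·23 = ln(30.513) = 3.4181, so r = 3.4181/23 = 0.14862.

0.149 per day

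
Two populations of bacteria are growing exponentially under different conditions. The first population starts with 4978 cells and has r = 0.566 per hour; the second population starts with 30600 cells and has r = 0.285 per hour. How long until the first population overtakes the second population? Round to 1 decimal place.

6.5 hours

Set 4978·e^(0.566t) = 30600·e^(0.285t).
e^((0.566 − 0.285)t) = 30600/4978 → e^(0.281·t) = 6.147.
0.281·t = ln(6.147) = 1.816, so t = 1.816/0.281 = 6.4625.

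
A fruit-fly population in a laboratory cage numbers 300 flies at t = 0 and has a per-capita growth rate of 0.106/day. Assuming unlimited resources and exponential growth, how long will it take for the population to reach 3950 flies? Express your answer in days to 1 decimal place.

24.3 days

Set N₀·e^(rt) = 3950: e^(0.106·t) = 3950/300 = 13.167.
0.106·t = ln(13.167) = 2.5777, so t = 2.5777/0.106 = 24.318.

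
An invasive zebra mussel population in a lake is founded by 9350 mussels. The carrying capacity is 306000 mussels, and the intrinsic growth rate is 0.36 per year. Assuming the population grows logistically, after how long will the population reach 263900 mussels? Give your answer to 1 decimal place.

A = (K − N₀)/N₀ = (306000 − 9350)/9350 = 31.727.
Solve 306000/(1 + 31.727·e^(−0.36t)) = 263900: 1 + 31.727·e^(−0.36t) = 1.1595, so e^(−0.36t) = 0.00502817.
−0.36·t = ln(0.00502817) = -5.2927, so t = 5.2927/0.36 = 14.702.

14.7 years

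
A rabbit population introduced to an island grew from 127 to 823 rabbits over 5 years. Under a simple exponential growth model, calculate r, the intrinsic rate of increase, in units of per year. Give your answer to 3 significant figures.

From N(t) = N₀·e^(rt): e^(r·5) = 823/127 = 6.4803.
r·5 = ln(6.4803) = 1.8688, so r = 1.8688/5 = 0.37375.

0.374 per year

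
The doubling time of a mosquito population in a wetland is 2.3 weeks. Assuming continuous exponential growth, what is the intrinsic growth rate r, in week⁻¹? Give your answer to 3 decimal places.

0.301 per week

r = ln(2)/t_d = 0.6931/2.3 = 0.30137.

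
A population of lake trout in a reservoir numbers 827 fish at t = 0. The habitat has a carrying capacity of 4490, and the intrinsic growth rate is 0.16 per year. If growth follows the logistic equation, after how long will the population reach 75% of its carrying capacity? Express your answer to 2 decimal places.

A = (K − N₀)/N₀ = (4490 − 827)/827 = 4.4293.
Solve 4490/(1 + 4.4293·e^(−0.16t)) = 3367.5: 1 + 4.4293·e^(−0.16t) = 1.3333, so e^(−0.16t) = 0.0752571.
−0.16·t = ln(0.0752571) = -2.5868, so t = 2.5868/0.16 = 16.168.

16.17 years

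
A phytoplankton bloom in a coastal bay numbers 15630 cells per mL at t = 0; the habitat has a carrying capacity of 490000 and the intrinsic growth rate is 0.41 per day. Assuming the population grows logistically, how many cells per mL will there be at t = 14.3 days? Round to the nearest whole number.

A = (K − N₀)/N₀ = (490000 − 15630)/15630 = 30.35.
N(t) = K/(1 + A·e^(−rt)) = 490000/(1 + 30.35×e^(−0.41×14.3)).
e^(−5.863) = 0.0028427; denominator = 1 + 30.35×0.0028427 = 1.0863.
N = 490000/1.0863 = 451082.

451082 cells per mL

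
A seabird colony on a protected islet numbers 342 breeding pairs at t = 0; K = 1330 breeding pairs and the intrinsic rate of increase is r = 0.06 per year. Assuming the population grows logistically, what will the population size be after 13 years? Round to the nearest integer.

572 breeding pairs

A = (K − N₀)/N₀ = (1330 − 342)/342 = 2.8889.
N(t) = K/(1 + A·e^(−rt)) = 1330/(1 + 2.8889×e^(−0.06×13)).
e^(−0.78) = 0.45841; denominator = 1 + 2.8889×0.45841 = 2.3243.
N = 1330/2.3243 = 572.219.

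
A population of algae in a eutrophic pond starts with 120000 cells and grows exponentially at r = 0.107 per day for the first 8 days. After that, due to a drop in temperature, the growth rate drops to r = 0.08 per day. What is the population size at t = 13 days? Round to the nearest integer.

Phase 1: N(8) = 120000·e^(0.107×8) = 120000·e^0.856 = 282447.
Phase 2 runs for 13 − 8 = 5 days at r = 0.08.
N(13) = 282447·e^(0.08×5) = 282447·e^0.4 = 421362.

421362 cells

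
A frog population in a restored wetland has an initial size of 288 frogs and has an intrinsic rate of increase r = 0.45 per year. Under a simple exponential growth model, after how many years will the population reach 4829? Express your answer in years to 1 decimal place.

6.3 years

Set N₀·e^(rt) = 4829: e^(0.45·t) = 4829/288 = 16.767.
0.45·t = ln(16.767) = 2.8194, so t = 2.8194/0.45 = 6.2654.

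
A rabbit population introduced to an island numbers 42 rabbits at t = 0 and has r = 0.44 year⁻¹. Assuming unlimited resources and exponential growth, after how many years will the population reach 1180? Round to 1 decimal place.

7.6 years

Set N₀·e^(rt) = 1180: e^(0.44·t) = 1180/42 = 28.095.
0.44·t = ln(28.095) = 3.3356, so t = 3.3356/0.44 = 7.5809.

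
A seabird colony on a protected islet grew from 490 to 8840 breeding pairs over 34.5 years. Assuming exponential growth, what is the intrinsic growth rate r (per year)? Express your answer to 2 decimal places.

0.08 per year

From N(t) = N₀·e^(rt): e^(r·34.5) = 8840/490 = 18.041.
r·34.5 = ln(18.041) = 2.8926, so r = 2.8926/34.5 = 0.083845.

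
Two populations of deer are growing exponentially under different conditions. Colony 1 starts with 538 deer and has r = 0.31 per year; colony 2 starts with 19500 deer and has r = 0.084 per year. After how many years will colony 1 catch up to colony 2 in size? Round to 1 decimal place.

15.9 years

Set 538·e^(0.31t) = 19500·e^(0.084t).
e^((0.31 − 0.084)t) = 19500/538 → e^(0.226·t) = 36.245.
0.226·t = ln(36.245) = 3.5903, so t = 3.5903/0.226 = 15.886.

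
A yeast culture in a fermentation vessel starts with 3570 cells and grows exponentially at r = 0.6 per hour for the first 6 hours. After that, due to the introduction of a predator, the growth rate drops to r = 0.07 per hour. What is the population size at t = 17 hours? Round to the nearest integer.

Phase 1: N(6) = 3570·e^(0.6×6) = 3570·e^3.6 = 130656.
Phase 2 runs for 17 − 6 = 11 hours at r = 0.07.
N(17) = 130656·e^(0.07×11) = 130656·e^0.77 = 282186.

282186 cells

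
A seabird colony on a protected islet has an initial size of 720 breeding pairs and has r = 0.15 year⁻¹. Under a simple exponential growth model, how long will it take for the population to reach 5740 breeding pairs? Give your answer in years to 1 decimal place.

Set N₀·e^(rt) = 5740: e^(0.15·t) = 5740/720 = 7.9722.
0.15·t = ln(7.9722) = 2.076, so t = 2.076/0.15 = 13.84.

13.8 years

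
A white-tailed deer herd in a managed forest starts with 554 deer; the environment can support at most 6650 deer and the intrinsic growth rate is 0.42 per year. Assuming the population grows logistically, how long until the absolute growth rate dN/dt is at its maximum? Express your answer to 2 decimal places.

Logistic growth is fastest at N = K/2 = 3325.
A = (K − N₀)/N₀ = 11.004. Set K/(1 + A·e^(−rt)) = K/2 → A·e^(−rt) = 1.
e^(−0.42t) = 1/11.004 = 0.0908793, so t = ln(11.004)/0.42 = 2.3982/0.42 = 5.7101.

5.71 years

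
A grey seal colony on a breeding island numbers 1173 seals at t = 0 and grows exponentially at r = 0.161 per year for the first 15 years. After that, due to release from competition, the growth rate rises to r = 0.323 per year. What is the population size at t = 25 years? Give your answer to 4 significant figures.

Phase 1: N(15) = 1173·e^(0.161×15) = 1173·e^2.415 = 13125.6.
Phase 2 runs for 25 − 15 = 10 years at r = 0.323.
N(25) = 13125.6·e^(0.323×10) = 13125.6·e^3.23 = 331811.

331800 seals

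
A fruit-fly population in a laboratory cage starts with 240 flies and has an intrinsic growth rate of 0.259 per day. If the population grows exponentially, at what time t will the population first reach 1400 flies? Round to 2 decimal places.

Set N₀·e^(rt) = 1400: e^(0.259·t) = 1400/240 = 5.8333.
0.259·t = ln(5.8333) = 1.7636, so t = 1.7636/0.259 = 6.8092.

6.81 days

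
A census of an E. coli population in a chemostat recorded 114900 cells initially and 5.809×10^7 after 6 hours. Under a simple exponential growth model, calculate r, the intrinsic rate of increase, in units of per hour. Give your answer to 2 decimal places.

From N(t) = N₀·e^(rt): e^(r·6) = 5.809×10^7/114900 = 505.57.
r·6 = ln(505.57) = 6.2257, so r = 6.2257/6 = 1.0376.

1.04 per hour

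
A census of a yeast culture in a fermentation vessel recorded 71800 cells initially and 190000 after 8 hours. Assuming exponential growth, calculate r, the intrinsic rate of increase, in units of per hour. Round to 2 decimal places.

0.12 per hour

From N(t) = N₀·e^(rt): e^(r·8) = 190000/71800 = 2.6462.
r·8 = ln(2.6462) = 0.97314, so r = 0.97314/8 = 0.12164.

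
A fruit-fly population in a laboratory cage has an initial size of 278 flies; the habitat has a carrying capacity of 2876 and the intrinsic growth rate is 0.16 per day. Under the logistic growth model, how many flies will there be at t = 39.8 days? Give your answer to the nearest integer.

A = (K − N₀)/N₀ = (2876 − 278)/278 = 9.3453.
N(t) = K/(1 + A·e^(−rt)) = 2876/(1 + 9.3453×e^(−0.16×39.8)).
e^(−6.368) = 0.0017156; denominator = 1 + 9.3453×0.0017156 = 1.016.
N = 2876/1.016 = 2830.62.

2831 flies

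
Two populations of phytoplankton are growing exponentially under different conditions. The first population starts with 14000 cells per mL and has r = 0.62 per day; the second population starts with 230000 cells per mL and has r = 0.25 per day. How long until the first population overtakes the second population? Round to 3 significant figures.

7.56 days

Set 14000·e^(0.62t) = 230000·e^(0.25t).
e^((0.62 − 0.25)t) = 230000/14000 → e^(0.37·t) = 16.429.
0.37·t = ln(16.429) = 2.799, so t = 2.799/0.37 = 7.5649.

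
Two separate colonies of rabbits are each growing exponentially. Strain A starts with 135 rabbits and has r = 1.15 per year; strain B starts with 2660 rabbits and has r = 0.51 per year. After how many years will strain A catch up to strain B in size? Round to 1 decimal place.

4.7 years

Set 135·e^(1.15t) = 2660·e^(0.51t).
e^((1.15 − 0.51)t) = 2660/135 → e^(0.64·t) = 19.704.
0.64·t = ln(19.704) = 2.9808, so t = 2.9808/0.64 = 4.6575.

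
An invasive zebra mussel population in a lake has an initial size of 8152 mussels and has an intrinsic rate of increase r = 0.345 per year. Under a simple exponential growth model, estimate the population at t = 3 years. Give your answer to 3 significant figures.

22900 mussels

N(t) = N₀·e^(rt) = 8152 × e^(0.345×3) = 8152 × e^1.035.
e^1.035 ≈ 2.8151, so N ≈ 8152 × 2.8151 = 22948.7.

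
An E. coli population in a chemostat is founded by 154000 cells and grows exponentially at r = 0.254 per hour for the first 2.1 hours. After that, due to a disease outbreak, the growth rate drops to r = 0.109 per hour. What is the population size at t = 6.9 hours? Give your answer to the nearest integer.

442992 cells

Phase 1: N(2.1) = 154000·e^(0.254×2.1) = 154000·e^0.5334 = 262527.
Phase 2 runs for 6.9 − 2.1 = 4.8 hours at r = 0.109.
N(6.9) = 262527·e^(0.109×4.8) = 262527·e^0.5232 = 442992.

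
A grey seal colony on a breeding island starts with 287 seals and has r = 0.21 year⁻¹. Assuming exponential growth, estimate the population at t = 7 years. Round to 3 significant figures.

1250 seals

N(t) = N₀·e^(rt) = 287 × e^(0.21×7) = 287 × e^1.47.
e^1.47 ≈ 4.3492, so N ≈ 287 × 4.3492 = 1248.23.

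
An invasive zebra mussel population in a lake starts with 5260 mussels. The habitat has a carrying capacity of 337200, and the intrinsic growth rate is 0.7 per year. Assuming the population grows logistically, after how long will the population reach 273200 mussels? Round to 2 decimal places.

7.99 years

A = (K − N₀)/N₀ = (337200 − 5260)/5260 = 63.106.
Solve 337200/(1 + 63.106·e^(−0.7t)) = 273200: 1 + 63.106·e^(−0.7t) = 1.2343, so e^(−0.7t) = 0.00371215.
−0.7·t = ln(0.00371215) = -5.5961, so t = 5.5961/0.7 = 7.9945.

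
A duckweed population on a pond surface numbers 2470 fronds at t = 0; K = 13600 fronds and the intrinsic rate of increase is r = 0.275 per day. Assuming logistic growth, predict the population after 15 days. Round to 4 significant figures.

A = (K − N₀)/N₀ = (13600 − 2470)/2470 = 4.5061.
N(t) = K/(1 + A·e^(−rt)) = 13600/(1 + 4.5061×e^(−0.275×15)).
e^(−4.125) = 0.016163; denominator = 1 + 4.5061×0.016163 = 1.0728.
N = 13600/1.0728 = 12676.7.

12680 fronds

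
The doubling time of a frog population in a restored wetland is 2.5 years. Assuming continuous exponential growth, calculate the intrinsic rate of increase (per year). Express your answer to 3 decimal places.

r = ln(2)/t_d = 0.6931/2.5 = 0.27726.

0.277 per year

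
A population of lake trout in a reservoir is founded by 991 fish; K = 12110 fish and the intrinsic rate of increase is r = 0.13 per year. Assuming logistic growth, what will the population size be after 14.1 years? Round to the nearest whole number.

A = (K − N₀)/N₀ = (12110 − 991)/991 = 11.22.
N(t) = K/(1 + A·e^(−rt)) = 12110/(1 + 11.22×e^(−0.13×14.1)).
e^(−1.833) = 0.15993; denominator = 1 + 11.22×0.15993 = 2.7944.
N = 12110/2.7944 = 4333.6.

4334 fish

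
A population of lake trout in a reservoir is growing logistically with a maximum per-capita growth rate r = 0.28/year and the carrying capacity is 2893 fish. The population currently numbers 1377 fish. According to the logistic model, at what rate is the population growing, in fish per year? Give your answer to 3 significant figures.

dN/dt = rN(1 − N/K) = 0.28 × 1377 × (1 − 1377/2893).
1 − 1377/2893 = 0.52402; dN/dt = 0.28 × 1377 × 0.52402 = 202.04.

202 fish per year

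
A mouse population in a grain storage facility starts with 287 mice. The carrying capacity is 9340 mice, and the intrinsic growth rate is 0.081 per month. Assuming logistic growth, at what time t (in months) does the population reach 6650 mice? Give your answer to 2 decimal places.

53.78 months

A = (K − N₀)/N₀ = (9340 − 287)/287 = 31.544.
Solve 9340/(1 + 31.544·e^(−0.081t)) = 6650: 1 + 31.544·e^(−0.081t) = 1.4045, so e^(−0.081t) = 0.0128239.
−0.081·t = ln(0.0128239) = -4.3564, so t = 4.3564/0.081 = 53.783.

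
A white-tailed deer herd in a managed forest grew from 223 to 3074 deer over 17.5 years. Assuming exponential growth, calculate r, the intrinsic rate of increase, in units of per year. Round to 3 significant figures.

From N(t) = N₀·e^(rt): e^(r·17.5) = 3074/223 = 13.785.
r·17.5 = ln(13.785) = 2.6236, so r = 2.6236/17.5 = 0.14992.

0.150 per year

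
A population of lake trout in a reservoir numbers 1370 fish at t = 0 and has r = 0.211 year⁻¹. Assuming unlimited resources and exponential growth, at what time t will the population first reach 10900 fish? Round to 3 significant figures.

Set N₀·e^(rt) = 10900: e^(0.211·t) = 10900/1370 = 7.9562.
0.211·t = ln(7.9562) = 2.074, so t = 2.074/0.211 = 9.8292.

9.83 years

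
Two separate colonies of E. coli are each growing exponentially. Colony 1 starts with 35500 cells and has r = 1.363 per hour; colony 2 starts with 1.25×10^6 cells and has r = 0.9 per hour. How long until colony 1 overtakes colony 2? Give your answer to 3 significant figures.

Set 35500·e^(1.363t) = 1.25×10^6·e^(0.9t).
e^((1.363 − 0.9)t) = 1.25×10^6/35500 → e^(0.463·t) = 35.211.
0.463·t = ln(35.211) = 3.5614, so t = 3.5614/0.463 = 7.6919.

7.69 hours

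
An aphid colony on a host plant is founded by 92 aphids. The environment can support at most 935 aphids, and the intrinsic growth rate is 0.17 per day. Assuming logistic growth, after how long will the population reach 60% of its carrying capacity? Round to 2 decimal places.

A = (K − N₀)/N₀ = (935 − 92)/92 = 9.163.
Solve 935/(1 + 9.163·e^(−0.17t)) = 561: 1 + 9.163·e^(−0.17t) = 1.6667, so e^(−0.17t) = 0.072756.
−0.17·t = ln(0.072756) = -2.6206, so t = 2.6206/0.17 = 15.416.

15.42 days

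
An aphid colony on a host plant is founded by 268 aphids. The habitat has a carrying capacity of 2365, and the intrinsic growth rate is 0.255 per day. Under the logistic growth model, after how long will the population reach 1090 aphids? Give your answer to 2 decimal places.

7.45 days

A = (K − N₀)/N₀ = (2365 − 268)/268 = 7.8246.
Solve 2365/(1 + 7.8246·e^(−0.255t)) = 1090: 1 + 7.8246·e^(−0.255t) = 2.1697, so e^(−0.255t) = 0.149493.
−0.255·t = ln(0.149493) = -1.9005, so t = 1.9005/0.255 = 7.453.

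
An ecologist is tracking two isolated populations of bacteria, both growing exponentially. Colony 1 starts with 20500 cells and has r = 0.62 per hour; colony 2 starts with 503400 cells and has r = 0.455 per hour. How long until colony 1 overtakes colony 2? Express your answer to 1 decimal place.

19.4 hours

Set 20500·e^(0.62t) = 503400·e^(0.455t).
e^((0.62 − 0.455)t) = 503400/20500 → e^(0.165·t) = 24.556.
0.165·t = ln(24.556) = 3.201, so t = 3.201/0.165 = 19.4.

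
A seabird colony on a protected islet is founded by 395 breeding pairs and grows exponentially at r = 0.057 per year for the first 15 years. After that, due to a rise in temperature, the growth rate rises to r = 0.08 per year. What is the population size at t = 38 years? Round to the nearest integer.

5848 breeding pairs

Phase 1: N(15) = 395·e^(0.057×15) = 395·e^0.855 = 928.793.
Phase 2 runs for 38 − 15 = 23 years at r = 0.08.
N(38) = 928.793·e^(0.08×23) = 928.793·e^1.84 = 5848.18.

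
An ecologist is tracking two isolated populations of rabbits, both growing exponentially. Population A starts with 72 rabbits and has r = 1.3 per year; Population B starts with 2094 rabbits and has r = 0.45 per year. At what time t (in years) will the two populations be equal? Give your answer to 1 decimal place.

4.0 years

Set 72·e^(1.3t) = 2094·e^(0.45t).
e^((1.3 − 0.45)t) = 2094/72 → e^(0.85·t) = 29.083.
0.85·t = ln(29.083) = 3.3702, so t = 3.3702/0.85 = 3.9649.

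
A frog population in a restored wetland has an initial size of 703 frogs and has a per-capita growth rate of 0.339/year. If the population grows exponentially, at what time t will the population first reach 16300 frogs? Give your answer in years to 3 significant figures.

Set N₀·e^(rt) = 16300: e^(0.339·t) = 16300/703 = 23.186.
0.339·t = ln(23.186) = 3.1436, so t = 3.1436/0.339 = 9.273.

9.27 years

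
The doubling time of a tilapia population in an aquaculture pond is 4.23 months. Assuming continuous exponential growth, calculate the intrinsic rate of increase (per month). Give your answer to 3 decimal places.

r = ln(2)/t_d = 0.6931/4.23 = 0.16386.

0.164 per month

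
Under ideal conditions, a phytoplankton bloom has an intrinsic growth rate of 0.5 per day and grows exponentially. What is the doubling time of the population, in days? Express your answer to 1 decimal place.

1.4 days

Doubling time t_d = ln(2)/r = 0.6931/0.5 = 1.3863.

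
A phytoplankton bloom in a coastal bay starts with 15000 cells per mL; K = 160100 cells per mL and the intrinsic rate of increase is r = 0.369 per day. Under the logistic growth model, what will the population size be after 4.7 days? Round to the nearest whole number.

59130 cells per mL

A = (K − N₀)/N₀ = (160100 − 15000)/15000 = 9.6733.
N(t) = K/(1 + A·e^(−rt)) = 160100/(1 + 9.6733×e^(−0.369×4.7)).
e^(−1.734) = 0.17652; denominator = 1 + 9.6733×0.17652 = 2.7076.
N = 160100/2.7076 = 59130.5.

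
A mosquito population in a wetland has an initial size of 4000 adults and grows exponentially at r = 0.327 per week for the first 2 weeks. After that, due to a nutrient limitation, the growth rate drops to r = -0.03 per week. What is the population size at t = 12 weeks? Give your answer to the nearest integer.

Phase 1: N(2) = 4000·e^(0.327×2) = 4000·e^0.654 = 7692.87.
Phase 2 runs for 12 − 2 = 10 weeks at r = -0.03.
N(12) = 7692.87·e^(-0.03×10) = 7692.87·e^-0.3 = 5699.02.

5699 adults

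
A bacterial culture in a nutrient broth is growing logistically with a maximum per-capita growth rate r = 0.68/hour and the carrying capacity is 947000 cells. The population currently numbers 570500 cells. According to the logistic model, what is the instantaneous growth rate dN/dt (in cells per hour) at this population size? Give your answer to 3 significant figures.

dN/dt = rN(1 − N/K) = 0.68 × 570500 × (1 − 570500/947000).
1 − 570500/947000 = 0.39757; dN/dt = 0.68 × 570500 × 0.39757 = 1.54234×10^5.

154000 cells per hour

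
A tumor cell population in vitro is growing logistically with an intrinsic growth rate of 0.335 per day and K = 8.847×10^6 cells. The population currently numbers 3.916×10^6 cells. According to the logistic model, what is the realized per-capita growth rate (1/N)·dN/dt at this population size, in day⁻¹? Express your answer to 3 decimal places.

(1/N)·dN/dt = r(1 − N/K) = 0.335 × (1 − 3.916×10^6/8.847×10^6).
= 0.335 × 0.55736 = 0.18672.

0.187 per day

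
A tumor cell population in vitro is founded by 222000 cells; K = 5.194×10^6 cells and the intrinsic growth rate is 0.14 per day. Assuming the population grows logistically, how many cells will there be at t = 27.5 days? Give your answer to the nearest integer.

3517566 cells

A = (K − N₀)/N₀ = (5.194×10^6 − 222000)/222000 = 22.396.
N(t) = K/(1 + A·e^(−rt)) = 5.194×10^6/(1 + 22.396×e^(−0.14×27.5)).
e^(−3.85) = 0.02128; denominator = 1 + 22.396×0.02128 = 1.4766.
N = 5.194×10^6/1.4766 = 3.517566×10^6.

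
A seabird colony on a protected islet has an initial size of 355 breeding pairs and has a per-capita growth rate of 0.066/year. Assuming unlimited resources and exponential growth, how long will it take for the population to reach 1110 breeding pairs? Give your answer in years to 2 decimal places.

17.27 years

Set N₀·e^(rt) = 1110: e^(0.066·t) = 1110/355 = 3.1268.
0.066·t = ln(3.1268) = 1.14, so t = 1.14/0.066 = 17.273.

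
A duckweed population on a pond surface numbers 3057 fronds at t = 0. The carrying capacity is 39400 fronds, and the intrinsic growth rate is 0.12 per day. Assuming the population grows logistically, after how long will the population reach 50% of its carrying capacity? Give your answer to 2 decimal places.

20.63 days

A = (K − N₀)/N₀ = (39400 − 3057)/3057 = 11.888.
Solve 39400/(1 + 11.888·e^(−0.12t)) = 19700: 1 + 11.888·e^(−0.12t) = 2, so e^(−0.12t) = 0.0841152.
−0.12·t = ln(0.0841152) = -2.4756, so t = 2.4756/0.12 = 20.63.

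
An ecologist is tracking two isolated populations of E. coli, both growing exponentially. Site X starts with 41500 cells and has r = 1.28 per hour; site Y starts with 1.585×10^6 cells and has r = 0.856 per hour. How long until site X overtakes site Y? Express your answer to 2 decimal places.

Set 41500·e^(1.28t) = 1.585×10^6·e^(0.856t).
e^((1.28 − 0.856)t) = 1.585×10^6/41500 → e^(0.424·t) = 38.193.
0.424·t = ln(38.193) = 3.6426, so t = 3.6426/0.424 = 8.5911.

8.59 hours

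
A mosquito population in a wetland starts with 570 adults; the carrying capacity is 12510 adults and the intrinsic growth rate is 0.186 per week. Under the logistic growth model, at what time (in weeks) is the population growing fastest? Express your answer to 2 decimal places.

16.35 weeks

Logistic growth is fastest at N = K/2 = 6255.
A = (K − N₀)/N₀ = 20.947. Set K/(1 + A·e^(−rt)) = K/2 → A·e^(−rt) = 1.
e^(−0.186t) = 1/20.947 = 0.0477387, so t = ln(20.947)/0.186 = 3.042/0.186 = 16.355.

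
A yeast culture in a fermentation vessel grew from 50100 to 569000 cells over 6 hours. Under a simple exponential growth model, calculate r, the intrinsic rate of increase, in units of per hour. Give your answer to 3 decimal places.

From N(t) = N₀·e^(rt): e^(r·6) = 569000/50100 = 11.357.
r·6 = ln(11.357) = 2.4299, so r = 2.4299/6 = 0.40498.

0.405 per hour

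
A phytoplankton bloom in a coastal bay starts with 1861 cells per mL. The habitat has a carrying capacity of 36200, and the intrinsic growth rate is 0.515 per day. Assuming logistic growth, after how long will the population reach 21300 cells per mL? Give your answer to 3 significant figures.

6.35 days

A = (K − N₀)/N₀ = (36200 − 1861)/1861 = 18.452.
Solve 36200/(1 + 18.452·e^(−0.515t)) = 21300: 1 + 18.452·e^(−0.515t) = 1.6995, so e^(−0.515t) = 0.037911.
−0.515·t = ln(0.037911) = -3.2725, so t = 3.2725/0.515 = 6.3544.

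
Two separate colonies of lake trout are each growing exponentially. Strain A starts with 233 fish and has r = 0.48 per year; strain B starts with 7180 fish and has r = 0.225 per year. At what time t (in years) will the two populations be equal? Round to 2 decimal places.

13.44 years

Set 233·e^(0.48t) = 7180·e^(0.225t).
e^((0.48 − 0.225)t) = 7180/233 → e^(0.255·t) = 30.815.
0.255·t = ln(30.815) = 3.428, so t = 3.428/0.255 = 13.443.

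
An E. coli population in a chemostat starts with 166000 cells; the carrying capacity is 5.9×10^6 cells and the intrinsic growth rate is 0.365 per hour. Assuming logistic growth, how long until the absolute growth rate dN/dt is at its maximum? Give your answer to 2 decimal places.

Logistic growth is fastest at N = K/2 = 2.95×10^6.
A = (K − N₀)/N₀ = 34.542. Set K/(1 + A·e^(−rt)) = K/2 → A·e^(−rt) = 1.
e^(−0.365t) = 1/34.542 = 0.0289501, so t = ln(34.542)/0.365 = 3.5422/0.365 = 9.7046.

9.70 hours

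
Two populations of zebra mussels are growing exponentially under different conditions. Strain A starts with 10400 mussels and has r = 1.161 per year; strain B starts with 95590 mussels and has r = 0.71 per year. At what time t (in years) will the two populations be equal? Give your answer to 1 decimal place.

4.9 years

Set 10400·e^(1.161t) = 95590·e^(0.71t).
e^((1.161 − 0.71)t) = 95590/10400 → e^(0.451·t) = 9.1913.
0.451·t = ln(9.1913) = 2.2183, so t = 2.2183/0.451 = 4.9185.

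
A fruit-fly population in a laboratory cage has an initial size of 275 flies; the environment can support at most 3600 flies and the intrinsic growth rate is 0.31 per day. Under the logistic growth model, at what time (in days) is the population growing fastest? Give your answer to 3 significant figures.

Logistic growth is fastest at N = K/2 = 1800.
A = (K − N₀)/N₀ = 12.091. Set K/(1 + A·e^(−rt)) = K/2 → A·e^(−rt) = 1.
e^(−0.31t) = 1/12.091 = 0.0827068, so t = ln(12.091)/0.31 = 2.4925/0.31 = 8.0402.

8.04 days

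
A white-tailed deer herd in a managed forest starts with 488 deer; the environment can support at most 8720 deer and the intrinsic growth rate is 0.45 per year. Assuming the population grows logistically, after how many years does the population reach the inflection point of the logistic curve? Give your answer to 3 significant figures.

Logistic growth is fastest at N = K/2 = 4360.
A = (K − N₀)/N₀ = 16.869. Set K/(1 + A·e^(−rt)) = K/2 → A·e^(−rt) = 1.
e^(−0.45t) = 1/16.869 = 0.0592809, so t = ln(16.869)/0.45 = 2.8255/0.45 = 6.2788.

6.28 years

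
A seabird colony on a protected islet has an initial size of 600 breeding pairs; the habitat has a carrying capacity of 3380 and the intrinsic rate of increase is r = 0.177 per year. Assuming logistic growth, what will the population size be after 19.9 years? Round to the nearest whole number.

2973 breeding pairs

A = (K − N₀)/N₀ = (3380 − 600)/600 = 4.6333.
N(t) = K/(1 + A·e^(−rt)) = 3380/(1 + 4.6333×e^(−0.177×19.9)).
e^(−3.522) = 0.029531; denominator = 1 + 4.6333×0.029531 = 1.1368.
N = 3380/1.1368 = 2973.18.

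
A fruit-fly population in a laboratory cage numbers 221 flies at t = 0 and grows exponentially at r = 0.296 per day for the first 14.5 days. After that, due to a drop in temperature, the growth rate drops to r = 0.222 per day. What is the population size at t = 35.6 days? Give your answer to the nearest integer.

Phase 1: N(14.5) = 221·e^(0.296×14.5) = 221·e^4.292 = 16157.9.
Phase 2 runs for 35.6 − 14.5 = 21.1 days at r = 0.222.
N(35.6) = 16157.9·e^(0.222×21.1) = 16157.9·e^4.684 = 1.748664×10^6.

1748664 flies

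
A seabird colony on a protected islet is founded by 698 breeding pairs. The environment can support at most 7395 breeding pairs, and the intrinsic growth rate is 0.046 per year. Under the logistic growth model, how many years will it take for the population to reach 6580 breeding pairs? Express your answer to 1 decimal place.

94.6 years

A = (K − N₀)/N₀ = (7395 − 698)/698 = 9.5946.
Solve 7395/(1 + 9.5946·e^(−0.046t)) = 6580: 1 + 9.5946·e^(−0.046t) = 1.1239, so e^(−0.046t) = 0.0129094.
−0.046·t = ln(0.0129094) = -4.3498, so t = 4.3498/0.046 = 94.561.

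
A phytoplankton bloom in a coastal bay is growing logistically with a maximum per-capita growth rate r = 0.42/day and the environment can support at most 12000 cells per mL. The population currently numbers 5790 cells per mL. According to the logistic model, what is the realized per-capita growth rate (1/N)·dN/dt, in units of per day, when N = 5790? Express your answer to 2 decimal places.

0.22 per day

(1/N)·dN/dt = r(1 − N/K) = 0.42 × (1 − 5790/12000).
= 0.42 × 0.5175 = 0.21735.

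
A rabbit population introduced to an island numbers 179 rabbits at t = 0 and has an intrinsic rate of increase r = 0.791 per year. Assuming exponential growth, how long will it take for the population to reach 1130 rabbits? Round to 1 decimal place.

Set N₀·e^(rt) = 1130: e^(0.791·t) = 1130/179 = 6.3128.
0.791·t = ln(6.3128) = 1.8426, so t = 1.8426/0.791 = 2.3294.

2.3 years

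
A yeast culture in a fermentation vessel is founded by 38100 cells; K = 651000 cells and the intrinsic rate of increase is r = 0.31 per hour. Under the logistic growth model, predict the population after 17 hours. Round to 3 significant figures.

601000 cells

A = (K − N₀)/N₀ = (651000 − 38100)/38100 = 16.087.
N(t) = K/(1 + A·e^(−rt)) = 651000/(1 + 16.087×e^(−0.31×17)).
e^(−5.27) = 0.0051436; denominator = 1 + 16.087×0.0051436 = 1.0827.
N = 651000/1.0827 = 601251.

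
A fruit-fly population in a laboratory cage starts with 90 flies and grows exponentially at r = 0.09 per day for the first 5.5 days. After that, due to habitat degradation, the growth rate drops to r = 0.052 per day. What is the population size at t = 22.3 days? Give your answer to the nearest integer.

Phase 1: N(5.5) = 90·e^(0.09×5.5) = 90·e^0.495 = 147.645.
Phase 2 runs for 22.3 − 5.5 = 16.8 days at r = 0.052.
N(22.3) = 147.645·e^(0.052×16.8) = 147.645·e^0.8736 = 353.686.

354 flies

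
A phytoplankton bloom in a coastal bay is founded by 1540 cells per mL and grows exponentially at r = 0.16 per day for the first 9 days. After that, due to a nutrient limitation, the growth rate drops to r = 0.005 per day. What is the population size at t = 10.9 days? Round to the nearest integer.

Phase 1: N(9) = 1540·e^(0.16×9) = 1540·e^1.44 = 6499.87.
Phase 2 runs for 10.9 − 9 = 1.9 days at r = 0.005.
N(10.9) = 6499.87·e^(0.005×1.9) = 6499.87·e^0.0095 = 6561.91.

6562 cells per mL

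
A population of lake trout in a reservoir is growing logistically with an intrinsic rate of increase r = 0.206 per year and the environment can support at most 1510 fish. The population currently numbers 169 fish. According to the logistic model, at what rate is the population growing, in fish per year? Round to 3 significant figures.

dN/dt = rN(1 − N/K) = 0.206 × 169 × (1 − 169/1510).
1 − 169/1510 = 0.88808; dN/dt = 0.206 × 169 × 0.88808 = 30.918.

30.9 fish per year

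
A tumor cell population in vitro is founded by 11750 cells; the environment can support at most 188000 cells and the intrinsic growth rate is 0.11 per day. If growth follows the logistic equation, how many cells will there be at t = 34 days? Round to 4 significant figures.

138600 cells

A = (K − N₀)/N₀ = (188000 − 11750)/11750 = 15.
N(t) = K/(1 + A·e^(−rt)) = 188000/(1 + 15×e^(−0.11×34)).
e^(−3.74) = 0.023754; denominator = 1 + 15×0.023754 = 1.3563.
N = 188000/1.3563 = 138611.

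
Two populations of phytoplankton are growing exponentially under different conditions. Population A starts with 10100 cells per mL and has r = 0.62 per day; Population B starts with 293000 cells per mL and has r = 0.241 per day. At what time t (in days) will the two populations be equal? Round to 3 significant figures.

Set 10100·e^(0.62t) = 293000·e^(0.241t).
e^((0.62 − 0.241)t) = 293000/10100 → e^(0.379·t) = 29.01.
0.379·t = ln(29.01) = 3.3676, so t = 3.3676/0.379 = 8.8856.

8.89 days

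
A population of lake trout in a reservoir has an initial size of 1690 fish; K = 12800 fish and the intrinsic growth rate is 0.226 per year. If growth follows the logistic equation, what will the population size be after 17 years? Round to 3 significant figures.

11200 fish

A = (K − N₀)/N₀ = (12800 − 1690)/1690 = 6.574.
N(t) = K/(1 + A·e^(−rt)) = 12800/(1 + 6.574×e^(−0.226×17)).
e^(−3.842) = 0.021451; denominator = 1 + 6.574×0.021451 = 1.141.
N = 12800/1.141 = 11218.1.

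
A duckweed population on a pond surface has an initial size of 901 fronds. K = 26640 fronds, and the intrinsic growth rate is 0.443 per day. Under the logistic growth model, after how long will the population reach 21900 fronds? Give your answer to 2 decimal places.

11.02 days

A = (K − N₀)/N₀ = (26640 − 901)/901 = 28.567.
Solve 26640/(1 + 28.567·e^(−0.443t)) = 21900: 1 + 28.567·e^(−0.443t) = 1.2164, so e^(−0.443t) = 0.00757648.
−0.443·t = ln(0.00757648) = -4.8827, so t = 4.8827/0.443 = 11.022.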